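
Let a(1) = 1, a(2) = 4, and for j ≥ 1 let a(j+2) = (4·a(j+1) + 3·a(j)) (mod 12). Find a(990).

a(1) = 1, a(2) = 4, a(3) = 7, a(4) = 4, a(5) = 1, a(6) = 4.
The sequence repeats with period 4.
So a(990) = a(1 + ((990-1) mod 4)) = a(2) = 4.

4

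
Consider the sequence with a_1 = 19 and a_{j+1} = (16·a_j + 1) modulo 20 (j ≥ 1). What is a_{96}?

9

We have a_1 = 19,  a_2 = 5,  a_3 = 1,  a_4 = 17,  a_5 = 13,  a_6 = 9,  a_7 = 5.
Since a_7 = a_2 = 5, the sequence is eventually periodic: after a pre-period of length 1 it cycles with period 5.
For j ≥ 2, a_j depends only on (j - 2) mod 5. (96 - 2) mod 5 = 4, so a_{96} = a_6 = 9.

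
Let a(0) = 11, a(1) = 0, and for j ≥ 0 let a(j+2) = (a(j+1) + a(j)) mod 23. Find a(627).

a(0) = 11, a(1) = 0, a(2) = 11, a(3) = 11, a(4) = 22, a(5) = 10, a(6) = 9, a(7) = 19, a(8) = 5, a(9) = 1, a(10) = 6, a(11) = 7, a(12) = 13, a(13) = 20, a(14) = 10, a(15) = 7, a(16) = 17, a(17) = 1, a(18) = 18, a(19) = 19, a(20) = 14, a(21) = 10, a(22) = 1, a(23) = 11, a(24) = 12, a(25) = 0, a(26) = 12, a(27) = 12, a(28) = 1, a(29) = 13, a(30) = 14, a(31) = 4, a(32) = 18, a(33) = 22, a(34) = 17, a(35) = 16, a(36) = 10, a(37) = 3, a(38) = 13, a(39) = 16, a(40) = 6, a(41) = 22, a(42) = 5, a(43) = 4, a(44) = 9, a(45) = 13, a(46) = 22, a(47) = 12, a(48) = 11, a(49) = 0.
Since (a(48), a(49)) = (a(0), a(1)) = (11, 0) (two consecutive terms determine the rest), the sequence is periodic with period 48.
So a(627) = a(0 + ((627-0) mod 48)) = a(3) = 11.

11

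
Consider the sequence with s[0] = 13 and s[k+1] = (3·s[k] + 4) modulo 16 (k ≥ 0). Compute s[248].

13

We have s[0] = 13; s[1] = 11; s[2] = 5; s[3] = 3; s[4] = 13.
Since s[4] = s[0] = 13, the sequence is periodic with period 4.
(248 - 0) mod 4 = 0, so s[248] = s[0] = 13.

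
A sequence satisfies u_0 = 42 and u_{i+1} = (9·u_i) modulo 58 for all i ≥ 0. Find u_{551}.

Computing terms: u_0 = 42,  u_1 = 30,  u_2 = 38,  u_3 = 52,  u_4 = 4,  u_5 = 36,  u_6 = 34,  u_7 = 16,  u_8 = 28,  u_9 = 20,  u_{10} = 6,  u_{11} = 54,  u_{12} = 22,  u_{13} = 24,  u_{14} = 42.
Since u_{14} = u_0 = 42, the sequence is periodic with period 14.
So u_{551} = u_{0 + ((551-0) mod 14)} = u_5 = 36.

36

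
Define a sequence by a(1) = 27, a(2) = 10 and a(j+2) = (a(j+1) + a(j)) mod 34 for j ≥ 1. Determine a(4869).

17

Computing terms: a(1) = 27; a(2) = 10; a(3) = 3; a(4) = 13; a(5) = 16; a(6) = 29; a(7) = 11; a(8) = 6; a(9) = 17; a(10) = 23; a(11) = 6; a(12) = 29; a(13) = 1; a(14) = 30; a(15) = 31; a(16) = 27; a(17) = 24; a(18) = 17; a(19) = 7; a(20) = 24; a(21) = 31; a(22) = 21; a(23) = 18; a(24) = 5; a(25) = 23; a(26) = 28; a(27) = 17; a(28) = 11; a(29) = 28; a(30) = 5; a(31) = 33; a(32) = 4; a(33) = 3; a(34) = 7; a(35) = 10; a(36) = 17; a(37) = 27; a(38) = 10.
Since (a(37), a(38)) = (a(1), a(2)) = (27, 10) (two consecutive terms determine the rest), the sequence is periodic with period 36.
(4869 - 1) mod 36 = 8, so a(4869) = a(9) = 17.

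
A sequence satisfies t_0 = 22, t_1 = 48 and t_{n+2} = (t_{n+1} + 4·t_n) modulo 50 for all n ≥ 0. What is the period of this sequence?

t_0 = 22,  t_1 = 48,  t_2 = 36,  t_3 = 28,  t_4 = 22,  t_5 = 34,  t_6 = 22,  t_7 = 8,  t_8 = 46,  t_9 = 28,  t_{10} = 12,  t_{11} = 24,  t_{12} = 22,  t_{13} = 18,  t_{14} = 6,  t_{15} = 28,  t_{16} = 2,  t_{17} = 14,  t_{18} = 22,  t_{19} = 28,  t_{20} = 16,  t_{21} = 28,  t_{22} = 42,  t_{23} = 4,  t_{24} = 22,  t_{25} = 38,  t_{26} = 26,  t_{27} = 28,  t_{28} = 32,  t_{29} = 44,  t_{30} = 22,  t_{31} = 48.
The sequence repeats with period 30.

30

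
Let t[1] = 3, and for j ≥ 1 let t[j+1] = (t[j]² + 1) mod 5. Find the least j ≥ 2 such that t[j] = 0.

Listing terms: t[1] = 3; t[2] = 0; t[3] = 1; t[4] = 2; t[5] = 0.
Since t[5] = t[2] = 0, the sequence is eventually periodic: after a pre-period of length 1 it cycles with period 3.
The value 0 first appears (with j ≥ 2) at t[2].

2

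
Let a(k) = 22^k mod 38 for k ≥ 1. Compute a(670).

We have a(1) = 22; a(2) = 28; a(3) = 8; a(4) = 24; a(5) = 34; a(6) = 26; a(7) = 2; a(8) = 6; a(9) = 18; a(10) = 16; a(11) = 10; a(12) = 30; a(13) = 14; a(14) = 4; a(15) = 12; a(16) = 36; a(17) = 32; a(18) = 20; a(19) = 22.
The sequence repeats with period 18.
So a(670) = a(1 + ((670-1) mod 18)) = a(4) = 24.

24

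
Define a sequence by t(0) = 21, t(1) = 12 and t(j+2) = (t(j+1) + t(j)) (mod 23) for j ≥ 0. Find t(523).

7

t(0) = 21; t(1) = 12; t(2) = 10; t(3) = 22; t(4) = 9; t(5) = 8; t(6) = 17; t(7) = 2; t(8) = 19; t(9) = 21; t(10) = 17; t(11) = 15; t(12) = 9; t(13) = 1; t(14) = 10; t(15) = 11; t(16) = 21; t(17) = 9; t(18) = 7; t(19) = 16; t(20) = 0; t(21) = 16; t(22) = 16; t(23) = 9; t(24) = 2; t(25) = 11; t(26) = 13; t(27) = 1; t(28) = 14; t(29) = 15; t(30) = 6; t(31) = 21; t(32) = 4; t(33) = 2; t(34) = 6; t(35) = 8; t(36) = 14; t(37) = 22; t(38) = 13; t(39) = 12; t(40) = 2; t(41) = 14; t(42) = 16; t(43) = 7; t(44) = 0; t(45) = 7; t(46) = 7; t(47) = 14; t(48) = 21; t(49) = 12.
The sequence repeats with period 48.
So t(523) = t(0 + ((523-0) mod 48)) = t(43) = 7.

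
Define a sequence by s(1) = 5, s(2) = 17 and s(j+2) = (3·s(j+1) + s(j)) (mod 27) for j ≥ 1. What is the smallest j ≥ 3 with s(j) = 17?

5

We have s(1) = 5,  s(2) = 17,  s(3) = 2,  s(4) = 23,  s(5) = 17,  s(6) = 20,  s(7) = 23,  s(8) = 8,  s(9) = 20,  s(10) = 14,  s(11) = 8,  s(12) = 11,  s(13) = 14,  s(14) = 26,  s(15) = 11,  s(16) = 5,  s(17) = 26,  s(18) = 2,  s(19) = 5,  s(20) = 17.
Since (s(19), s(20)) = (s(1), s(2)) = (5, 17) (two consecutive terms determine the rest), the sequence is periodic with period 18.
The value 17 first appears (with j ≥ 3) at s(5).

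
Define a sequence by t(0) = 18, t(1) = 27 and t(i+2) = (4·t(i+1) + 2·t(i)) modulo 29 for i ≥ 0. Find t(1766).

Listing terms: t(0) = 18,  t(1) = 27,  t(2) = 28,  t(3) = 21,  t(4) = 24,  t(5) = 22,  t(6) = 20,  t(7) = 8,  t(8) = 14,  t(9) = 14,  t(10) = 26,  t(11) = 16,  t(12) = 0,  t(13) = 3,  t(14) = 12,  t(15) = 25,  t(16) = 8,  t(17) = 24,  t(18) = 25,  t(19) = 3,  t(20) = 4,  t(21) = 22,  t(22) = 9,  t(23) = 22,  t(24) = 19,  t(25) = 4,  t(26) = 25,  t(27) = 21,  t(28) = 18,  t(29) = 27.
The sequence repeats with period 28.
So t(1766) = t(0 + ((1766-0) mod 28)) = t(2) = 28.

28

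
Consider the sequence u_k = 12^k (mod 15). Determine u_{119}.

3

Listing terms: u_1 = 12,  u_2 = 9,  u_3 = 3,  u_4 = 6,  u_5 = 12.
Since u_5 = u_1 = 12, the sequence is periodic with period 4.
(119 - 1) mod 4 = 2, so u_{119} = u_3 = 3.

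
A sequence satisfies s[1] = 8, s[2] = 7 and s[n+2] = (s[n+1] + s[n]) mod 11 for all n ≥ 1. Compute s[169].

9

Computing terms: s[1] = 8, s[2] = 7, s[3] = 4, s[4] = 0, s[5] = 4, s[6] = 4, s[7] = 8, s[8] = 1, s[9] = 9, s[10] = 10, s[11] = 8, s[12] = 7.
The sequence repeats with period 10.
(169 - 1) mod 10 = 8, so s[169] = s[9] = 9.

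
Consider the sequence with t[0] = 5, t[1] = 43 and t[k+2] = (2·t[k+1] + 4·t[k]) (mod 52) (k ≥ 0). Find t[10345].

32

We have t[0] = 5,  t[1] = 43,  t[2] = 2,  t[3] = 20,  t[4] = 48,  t[5] = 20,  t[6] = 24,  t[7] = 24,  t[8] = 40,  t[9] = 20,  t[10] = 44,  t[11] = 12,  t[12] = 44,  t[13] = 32,  t[14] = 32,  t[15] = 36,  t[16] = 44,  t[17] = 24,  t[18] = 16,  t[19] = 24,  t[20] = 8,  t[21] = 8,  t[22] = 48,  t[23] = 24,  t[24] = 32,  t[25] = 4,  t[26] = 32,  t[27] = 28,  t[28] = 28,  t[29] = 12,  t[30] = 32,  t[31] = 8,  t[32] = 40,  t[33] = 8,  t[34] = 20,  t[35] = 20,  t[36] = 16,  t[37] = 8,  t[38] = 28,  t[39] = 36,  t[40] = 28,  t[41] = 44,  t[42] = 44,  t[43] = 4,  t[44] = 28,  t[45] = 20,  t[46] = 48.
Since (t[45], t[46]) = (t[3], t[4]) = (20, 48) (two consecutive terms determine the rest), the sequence is eventually periodic: after a pre-period of length 3 it cycles with period 42.
For k ≥ 3, t[k] depends only on (k - 3) mod 42. (10345 - 3) mod 42 = 10, so t[10345] = t[13] = 32.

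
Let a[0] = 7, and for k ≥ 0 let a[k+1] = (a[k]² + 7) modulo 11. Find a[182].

Computing terms: a[0] = 7, a[1] = 1, a[2] = 8, a[3] = 5, a[4] = 10, a[5] = 8.
Since a[5] = a[2] = 8, the sequence is eventually periodic: after a pre-period of length 2 it cycles with period 3.
For k ≥ 2, a[k] depends only on (k - 2) mod 3. (182 - 2) mod 3 = 0, so a[182] = a[2] = 8.

8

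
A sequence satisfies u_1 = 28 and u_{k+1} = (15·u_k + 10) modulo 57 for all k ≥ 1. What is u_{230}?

34

We have u_1 = 28, u_2 = 31, u_3 = 19, u_4 = 10, u_5 = 46, u_6 = 16, u_7 = 22, u_8 = 55, u_9 = 37, u_{10} = 52, u_{11} = 49, u_{12} = 4, u_{13} = 13, u_{14} = 34, u_{15} = 7, u_{16} = 1, u_{17} = 25, u_{18} = 43, u_{19} = 28.
The sequence repeats with period 18.
So u_{230} = u_{1 + ((230-1) mod 18)} = u_{14} = 34.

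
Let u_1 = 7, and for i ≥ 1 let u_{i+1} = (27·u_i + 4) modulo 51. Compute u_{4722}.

Computing terms: u_1 = 7; u_2 = 40; u_3 = 13; u_4 = 49; u_5 = 1; u_6 = 31; u_7 = 25; u_8 = 16; u_9 = 28; u_{10} = 46; u_{11} = 22; u_{12} = 37; u_{13} = 34; u_{14} = 4; u_{15} = 10; u_{16} = 19; u_{17} = 7.
Since u_{17} = u_1 = 7, the sequence is periodic with period 16.
(4722 - 1) mod 16 = 1, so u_{4722} = u_2 = 40.

40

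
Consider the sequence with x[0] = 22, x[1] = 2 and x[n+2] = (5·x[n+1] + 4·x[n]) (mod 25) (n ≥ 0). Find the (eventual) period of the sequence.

Listing terms: x[0] = 22, x[1] = 2, x[2] = 23, x[3] = 23, x[4] = 7, x[5] = 2, x[6] = 13, x[7] = 23, x[8] = 17, x[9] = 2, x[10] = 3, x[11] = 23, x[12] = 2, x[13] = 2, x[14] = 18, x[15] = 23, x[16] = 12, x[17] = 2, x[18] = 8, x[19] = 23, x[20] = 22, x[21] = 2.
Since (x[20], x[21]) = (x[0], x[1]) = (22, 2) (two consecutive terms determine the rest), the sequence is periodic with period 20.

20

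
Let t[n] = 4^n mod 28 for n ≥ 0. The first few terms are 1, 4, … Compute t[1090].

4

Listing terms: t[0] = 1, t[1] = 4, t[2] = 16, t[3] = 8, t[4] = 4.
Since t[4] = t[1] = 4, the sequence is eventually periodic: after a pre-period of length 1 it cycles with period 3.
For n ≥ 1, t[n] depends only on (n - 1) mod 3. (1090 - 1) mod 3 = 0, so t[1090] = t[1] = 4.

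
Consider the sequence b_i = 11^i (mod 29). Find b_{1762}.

Listing terms: b_0 = 1; b_1 = 11; b_2 = 5; b_3 = 26; b_4 = 25; b_5 = 14; b_6 = 9; b_7 = 12; b_8 = 16; b_9 = 2; b_{10} = 22; b_{11} = 10; b_{12} = 23; b_{13} = 21; b_{14} = 28; b_{15} = 18; b_{16} = 24; b_{17} = 3; b_{18} = 4; b_{19} = 15; b_{20} = 20; b_{21} = 17; b_{22} = 13; b_{23} = 27; b_{24} = 7; b_{25} = 19; b_{26} = 6; b_{27} = 8; b_{28} = 1.
Since b_{28} = b_0 = 1, the sequence is periodic with period 28.
So b_{1762} = b_{0 + ((1762-0) mod 28)} = b_{26} = 6.

6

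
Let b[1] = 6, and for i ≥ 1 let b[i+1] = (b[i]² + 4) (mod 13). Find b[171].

b[1] = 6,  b[2] = 1,  b[3] = 5,  b[4] = 3,  b[5] = 0,  b[6] = 4,  b[7] = 7,  b[8] = 1.
Since b[8] = b[2] = 1, the sequence is eventually periodic: after a pre-period of length 1 it cycles with period 6.
For i ≥ 2, b[i] depends only on (i - 2) mod 6. (171 - 2) mod 6 = 1, so b[171] = b[3] = 5.

5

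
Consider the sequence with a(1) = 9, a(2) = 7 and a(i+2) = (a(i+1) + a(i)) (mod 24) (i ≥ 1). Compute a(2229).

0

Computing terms: a(1) = 9; a(2) = 7; a(3) = 16; a(4) = 23; a(5) = 15; a(6) = 14; a(7) = 5; a(8) = 19; a(9) = 0; a(10) = 19; a(11) = 19; a(12) = 14; a(13) = 9; a(14) = 23; a(15) = 8; a(16) = 7; a(17) = 15; a(18) = 22; a(19) = 13; a(20) = 11; a(21) = 0; a(22) = 11; a(23) = 11; a(24) = 22; a(25) = 9; a(26) = 7.
The sequence repeats with period 24.
So a(2229) = a(1 + ((2229-1) mod 24)) = a(21) = 0.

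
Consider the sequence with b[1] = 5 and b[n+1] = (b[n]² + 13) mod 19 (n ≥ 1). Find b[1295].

b[1] = 5,  b[2] = 0,  b[3] = 13,  b[4] = 11,  b[5] = 1,  b[6] = 14,  b[7] = 0.
Since b[7] = b[2] = 0, the sequence is eventually periodic: after a pre-period of length 1 it cycles with period 5.
For n ≥ 2, b[n] depends only on (n - 2) mod 5. (1295 - 2) mod 5 = 3, so b[1295] = b[5] = 1.

1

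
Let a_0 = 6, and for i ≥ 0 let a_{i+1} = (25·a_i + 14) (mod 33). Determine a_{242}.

22

Listing terms: a_0 = 6, a_1 = 32, a_2 = 22, a_3 = 3, a_4 = 23, a_5 = 28, a_6 = 21, a_7 = 11, a_8 = 25, a_9 = 12, a_{10} = 17, a_{11} = 10, a_{12} = 0, a_{13} = 14, a_{14} = 1, a_{15} = 6.
Since a_{15} = a_0 = 6, the sequence is periodic with period 15.
(242 - 0) mod 15 = 2, so a_{242} = a_2 = 22.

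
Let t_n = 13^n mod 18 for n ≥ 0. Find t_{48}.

1

We have t_0 = 1, t_1 = 13, t_2 = 7, t_3 = 1.
Since t_3 = t_0 = 1, the sequence is periodic with period 3.
(48 - 0) mod 3 = 0, so t_{48} = t_0 = 1.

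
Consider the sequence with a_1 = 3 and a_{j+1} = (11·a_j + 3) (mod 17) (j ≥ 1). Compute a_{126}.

Listing terms: a_1 = 3; a_2 = 2; a_3 = 8; a_4 = 6; a_5 = 1; a_6 = 14; a_7 = 4; a_8 = 13; a_9 = 10; a_{10} = 11; a_{11} = 5; a_{12} = 7; a_{13} = 12; a_{14} = 16; a_{15} = 9; a_{16} = 0; a_{17} = 3.
Since a_{17} = a_1 = 3, the sequence is periodic with period 16.
(126 - 1) mod 16 = 13, so a_{126} = a_{14} = 16.

16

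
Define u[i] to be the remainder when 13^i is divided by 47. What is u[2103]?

u[1] = 13; u[2] = 28; u[3] = 35; u[4] = 32; u[5] = 40; u[6] = 3; u[7] = 39; u[8] = 37; u[9] = 11; u[10] = 2; u[11] = 26; u[12] = 9; u[13] = 23; u[14] = 17; u[15] = 33; u[16] = 6; u[17] = 31; u[18] = 27; u[19] = 22; u[20] = 4; u[21] = 5; u[22] = 18; u[23] = 46; u[24] = 34; u[25] = 19; u[26] = 12; u[27] = 15; u[28] = 7; u[29] = 44; u[30] = 8; u[31] = 10; u[32] = 36; u[33] = 45; u[34] = 21; u[35] = 38; u[36] = 24; u[37] = 30; u[38] = 14; u[39] = 41; u[40] = 16; u[41] = 20; u[42] = 25; u[43] = 43; u[44] = 42; u[45] = 29; u[46] = 1; u[47] = 13.
Since u[47] = u[1] = 13, the sequence is periodic with period 46.
(2103 - 1) mod 46 = 32, so u[2103] = u[33] = 45.

45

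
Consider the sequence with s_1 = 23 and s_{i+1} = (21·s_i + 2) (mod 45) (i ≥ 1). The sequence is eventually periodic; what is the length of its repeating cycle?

s_1 = 23; s_2 = 35; s_3 = 17; s_4 = 44; s_5 = 26; s_6 = 8; s_7 = 35.
Since s_7 = s_2 = 35, the sequence is eventually periodic: after a pre-period of length 1 it cycles with period 5.

5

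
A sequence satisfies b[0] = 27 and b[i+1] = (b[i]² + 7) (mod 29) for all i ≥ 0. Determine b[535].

6

We have b[0] = 27,  b[1] = 11,  b[2] = 12,  b[3] = 6,  b[4] = 14,  b[5] = 0,  b[6] = 7,  b[7] = 27.
The sequence repeats with period 7.
(535 - 0) mod 7 = 3, so b[535] = b[3] = 6.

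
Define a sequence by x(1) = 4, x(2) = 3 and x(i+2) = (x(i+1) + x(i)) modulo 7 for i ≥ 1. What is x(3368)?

Computing terms: x(1) = 4, x(2) = 3, x(3) = 0, x(4) = 3, x(5) = 3, x(6) = 6, x(7) = 2, x(8) = 1, x(9) = 3, x(10) = 4, x(11) = 0, x(12) = 4, x(13) = 4, x(14) = 1, x(15) = 5, x(16) = 6, x(17) = 4, x(18) = 3.
The sequence repeats with period 16.
So x(3368) = x(1 + ((3368-1) mod 16)) = x(8) = 1.

1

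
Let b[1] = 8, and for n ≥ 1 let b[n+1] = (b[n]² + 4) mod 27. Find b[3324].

Listing terms: b[1] = 8, b[2] = 14, b[3] = 11, b[4] = 17, b[5] = 23, b[6] = 20, b[7] = 26, b[8] = 5, b[9] = 2, b[10] = 8.
Since b[10] = b[1] = 8, the sequence is periodic with period 9.
(3324 - 1) mod 9 = 2, so b[3324] = b[3] = 11.

11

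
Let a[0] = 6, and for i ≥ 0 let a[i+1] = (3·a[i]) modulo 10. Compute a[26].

Computing terms: a[0] = 6, a[1] = 8, a[2] = 4, a[3] = 2, a[4] = 6.
Since a[4] = a[0] = 6, the sequence is periodic with period 4.
(26 - 0) mod 4 = 2, so a[26] = a[2] = 4.

4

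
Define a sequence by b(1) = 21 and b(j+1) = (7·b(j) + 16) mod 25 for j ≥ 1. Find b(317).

Computing terms: b(1) = 21,  b(2) = 13,  b(3) = 7,  b(4) = 15,  b(5) = 21.
The sequence repeats with period 4.
So b(317) = b(1 + ((317-1) mod 4)) = b(1) = 21.

21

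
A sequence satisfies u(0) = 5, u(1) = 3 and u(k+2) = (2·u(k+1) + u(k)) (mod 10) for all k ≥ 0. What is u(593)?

Computing terms: u(0) = 5, u(1) = 3, u(2) = 1, u(3) = 5, u(4) = 1, u(5) = 7, u(6) = 5, u(7) = 7, u(8) = 9, u(9) = 5, u(10) = 9, u(11) = 3, u(12) = 5, u(13) = 3.
Since (u(12), u(13)) = (u(0), u(1)) = (5, 3) (two consecutive terms determine the rest), the sequence is periodic with period 12.
(593 - 0) mod 12 = 5, so u(593) = u(5) = 7.

7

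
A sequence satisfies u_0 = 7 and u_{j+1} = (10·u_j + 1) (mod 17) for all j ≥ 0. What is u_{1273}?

10

Listing terms: u_0 = 7,  u_1 = 3,  u_2 = 14,  u_3 = 5,  u_4 = 0,  u_5 = 1,  u_6 = 11,  u_7 = 9,  u_8 = 6,  u_9 = 10,  u_{10} = 16,  u_{11} = 8,  u_{12} = 13,  u_{13} = 12,  u_{14} = 2,  u_{15} = 4,  u_{16} = 7.
Since u_{16} = u_0 = 7, the sequence is periodic with period 16.
(1273 - 0) mod 16 = 9, so u_{1273} = u_9 = 10.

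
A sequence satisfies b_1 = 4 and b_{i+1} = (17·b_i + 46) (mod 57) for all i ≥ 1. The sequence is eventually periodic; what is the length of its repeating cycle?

18

b_1 = 4; b_2 = 0; b_3 = 46; b_4 = 30; b_5 = 43; b_6 = 36; b_7 = 31; b_8 = 3; b_9 = 40; b_{10} = 42; b_{11} = 19; b_{12} = 27; b_{13} = 49; b_{14} = 24; b_{15} = 55; b_{16} = 12; b_{17} = 22; b_{18} = 21; b_{19} = 4.
The sequence repeats with period 18.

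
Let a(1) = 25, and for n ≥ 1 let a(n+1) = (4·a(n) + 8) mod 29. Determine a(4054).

18

We have a(1) = 25; a(2) = 21; a(3) = 5; a(4) = 28; a(5) = 4; a(6) = 24; a(7) = 17; a(8) = 18; a(9) = 22; a(10) = 9; a(11) = 15; a(12) = 10; a(13) = 19; a(14) = 26; a(15) = 25.
The sequence repeats with period 14.
So a(4054) = a(1 + ((4054-1) mod 14)) = a(8) = 18.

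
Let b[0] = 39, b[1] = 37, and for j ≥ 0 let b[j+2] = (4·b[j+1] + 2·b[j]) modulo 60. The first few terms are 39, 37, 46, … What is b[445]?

b[0] = 39; b[1] = 37; b[2] = 46; b[3] = 18; b[4] = 44; b[5] = 32; b[6] = 36; b[7] = 28; b[8] = 4; b[9] = 12; b[10] = 56; b[11] = 8; b[12] = 24; b[13] = 52; b[14] = 16; b[15] = 48; b[16] = 44; b[17] = 32.
Since (b[16], b[17]) = (b[4], b[5]) = (44, 32) (two consecutive terms determine the rest), the sequence is eventually periodic: after a pre-period of length 4 it cycles with period 12.
For j ≥ 4, b[j] depends only on (j - 4) mod 12. (445 - 4) mod 12 = 9, so b[445] = b[13] = 52.

52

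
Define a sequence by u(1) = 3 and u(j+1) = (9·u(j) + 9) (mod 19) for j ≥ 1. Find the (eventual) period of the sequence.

u(1) = 3, u(2) = 17, u(3) = 10, u(4) = 4, u(5) = 7, u(6) = 15, u(7) = 11, u(8) = 13, u(9) = 12, u(10) = 3.
The sequence repeats with period 9.

9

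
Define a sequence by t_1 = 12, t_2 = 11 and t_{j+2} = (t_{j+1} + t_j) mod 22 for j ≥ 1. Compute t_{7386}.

3

We have t_1 = 12,  t_2 = 11,  t_3 = 1,  t_4 = 12,  t_5 = 13,  t_6 = 3,  t_7 = 16,  t_8 = 19,  t_9 = 13,  t_{10} = 10,  t_{11} = 1,  t_{12} = 11,  t_{13} = 12,  t_{14} = 1,  t_{15} = 13,  t_{16} = 14,  t_{17} = 5,  t_{18} = 19,  t_{19} = 2,  t_{20} = 21,  t_{21} = 1,  t_{22} = 0,  t_{23} = 1,  t_{24} = 1,  t_{25} = 2,  t_{26} = 3,  t_{27} = 5,  t_{28} = 8,  t_{29} = 13,  t_{30} = 21,  t_{31} = 12,  t_{32} = 11.
The sequence repeats with period 30.
So t_{7386} = t_{1 + ((7386-1) mod 30)} = t_6 = 3.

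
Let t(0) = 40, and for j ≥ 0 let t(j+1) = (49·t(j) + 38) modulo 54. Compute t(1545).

Computing terms: t(0) = 40, t(1) = 0, t(2) = 38, t(3) = 10, t(4) = 42, t(5) = 44, t(6) = 34, t(7) = 30, t(8) = 50, t(9) = 4, t(10) = 18, t(11) = 2, t(12) = 28, t(13) = 6, t(14) = 8, t(15) = 52, t(16) = 48, t(17) = 14, t(18) = 22, t(19) = 36, t(20) = 20, t(21) = 46, t(22) = 24, t(23) = 26, t(24) = 16, t(25) = 12, t(26) = 32, t(27) = 40.
Since t(27) = t(0) = 40, the sequence is periodic with period 27.
So t(1545) = t(0 + ((1545-0) mod 27)) = t(6) = 34.

34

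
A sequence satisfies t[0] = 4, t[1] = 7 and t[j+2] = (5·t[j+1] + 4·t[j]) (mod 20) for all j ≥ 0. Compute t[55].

Computing terms: t[0] = 4,  t[1] = 7,  t[2] = 11,  t[3] = 3,  t[4] = 19,  t[5] = 7,  t[6] = 11.
Since (t[5], t[6]) = (t[1], t[2]) = (7, 11) (two consecutive terms determine the rest), the sequence is eventually periodic: after a pre-period of length 1 it cycles with period 4.
For j ≥ 1, t[j] depends only on (j - 1) mod 4. (55 - 1) mod 4 = 2, so t[55] = t[3] = 3.

3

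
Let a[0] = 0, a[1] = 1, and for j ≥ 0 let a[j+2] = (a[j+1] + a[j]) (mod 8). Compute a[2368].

3

Computing terms: a[0] = 0, a[1] = 1, a[2] = 1, a[3] = 2, a[4] = 3, a[5] = 5, a[6] = 0, a[7] = 5, a[8] = 5, a[9] = 2, a[10] = 7, a[11] = 1, a[12] = 0, a[13] = 1.
The sequence repeats with period 12.
So a[2368] = a[0 + ((2368-0) mod 12)] = a[4] = 3.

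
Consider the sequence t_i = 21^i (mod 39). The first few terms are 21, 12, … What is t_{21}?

Listing terms: t_1 = 21; t_2 = 12; t_3 = 18; t_4 = 27; t_5 = 21.
Since t_5 = t_1 = 21, the sequence is periodic with period 4.
(21 - 1) mod 4 = 0, so t_{21} = t_1 = 21.

21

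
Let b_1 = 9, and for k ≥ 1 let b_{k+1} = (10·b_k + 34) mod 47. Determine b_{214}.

Listing terms: b_1 = 9; b_2 = 30; b_3 = 5; b_4 = 37; b_5 = 28; b_6 = 32; b_7 = 25; b_8 = 2; b_9 = 7; b_{10} = 10; b_{11} = 40; b_{12} = 11; b_{13} = 3; b_{14} = 17; b_{15} = 16; b_{16} = 6; b_{17} = 0; b_{18} = 34; b_{19} = 45; b_{20} = 14; b_{21} = 33; b_{22} = 35; b_{23} = 8; b_{24} = 20; b_{25} = 46; b_{26} = 24; b_{27} = 39; b_{28} = 1; b_{29} = 44; b_{30} = 4; b_{31} = 27; b_{32} = 22; b_{33} = 19; b_{34} = 36; b_{35} = 18; b_{36} = 26; b_{37} = 12; b_{38} = 13; b_{39} = 23; b_{40} = 29; b_{41} = 42; b_{42} = 31; b_{43} = 15; b_{44} = 43; b_{45} = 41; b_{46} = 21; b_{47} = 9.
The sequence repeats with period 46.
So b_{214} = b_{1 + ((214-1) mod 46)} = b_{30} = 4.

4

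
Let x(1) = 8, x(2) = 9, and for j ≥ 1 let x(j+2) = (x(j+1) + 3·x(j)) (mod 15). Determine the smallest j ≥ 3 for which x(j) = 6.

Listing terms: x(1) = 8,  x(2) = 9,  x(3) = 3,  x(4) = 0,  x(5) = 9,  x(6) = 9,  x(7) = 6,  x(8) = 3,  x(9) = 6,  x(10) = 0,  x(11) = 3,  x(12) = 3,  x(13) = 12,  x(14) = 6,  x(15) = 12,  x(16) = 0,  x(17) = 6,  x(18) = 6,  x(19) = 9,  x(20) = 12,  x(21) = 9,  x(22) = 0,  x(23) = 12,  x(24) = 12,  x(25) = 3,  x(26) = 9,  x(27) = 3.
Since (x(26), x(27)) = (x(2), x(3)) = (9, 3) (two consecutive terms determine the rest), the sequence is eventually periodic: after a pre-period of length 1 it cycles with period 24.
The value 6 first appears (with j ≥ 3) at x(7).

7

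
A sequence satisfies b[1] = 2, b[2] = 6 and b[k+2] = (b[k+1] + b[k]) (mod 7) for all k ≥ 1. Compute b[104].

3

b[1] = 2,  b[2] = 6,  b[3] = 1,  b[4] = 0,  b[5] = 1,  b[6] = 1,  b[7] = 2,  b[8] = 3,  b[9] = 5,  b[10] = 1,  b[11] = 6,  b[12] = 0,  b[13] = 6,  b[14] = 6,  b[15] = 5,  b[16] = 4,  b[17] = 2,  b[18] = 6.
Since (b[17], b[18]) = (b[1], b[2]) = (2, 6) (two consecutive terms determine the rest), the sequence is periodic with period 16.
(104 - 1) mod 16 = 7, so b[104] = b[8] = 3.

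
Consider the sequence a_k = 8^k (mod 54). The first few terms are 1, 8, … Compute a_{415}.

8

a_0 = 1, a_1 = 8, a_2 = 10, a_3 = 26, a_4 = 46, a_5 = 44, a_6 = 28, a_7 = 8.
Since a_7 = a_1 = 8, the sequence is eventually periodic: after a pre-period of length 1 it cycles with period 6.
For k ≥ 1, a_k depends only on (k - 1) mod 6. (415 - 1) mod 6 = 0, so a_{415} = a_1 = 8.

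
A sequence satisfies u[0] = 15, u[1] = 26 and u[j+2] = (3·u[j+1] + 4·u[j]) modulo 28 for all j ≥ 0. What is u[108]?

u[0] = 15; u[1] = 26; u[2] = 26; u[3] = 14; u[4] = 6; u[5] = 18; u[6] = 22; u[7] = 26; u[8] = 26.
Since (u[7], u[8]) = (u[1], u[2]) = (26, 26) (two consecutive terms determine the rest), the sequence is eventually periodic: after a pre-period of length 1 it cycles with period 6.
For j ≥ 1, u[j] depends only on (j - 1) mod 6. (108 - 1) mod 6 = 5, so u[108] = u[6] = 22.

22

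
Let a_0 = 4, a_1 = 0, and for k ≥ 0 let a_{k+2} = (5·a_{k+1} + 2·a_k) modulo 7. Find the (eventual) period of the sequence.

Computing terms: a_0 = 4; a_1 = 0; a_2 = 1; a_3 = 5; a_4 = 6; a_5 = 5; a_6 = 2; a_7 = 6; a_8 = 6; a_9 = 0; a_{10} = 5; a_{11} = 4; a_{12} = 2; a_{13} = 4; a_{14} = 3; a_{15} = 2; a_{16} = 2; a_{17} = 0; a_{18} = 4; a_{19} = 6; a_{20} = 3; a_{21} = 6; a_{22} = 1; a_{23} = 3; a_{24} = 3; a_{25} = 0; a_{26} = 6; a_{27} = 2; a_{28} = 1; a_{29} = 2; a_{30} = 5; a_{31} = 1; a_{32} = 1; a_{33} = 0; a_{34} = 2; a_{35} = 3; a_{36} = 5; a_{37} = 3; a_{38} = 4; a_{39} = 5; a_{40} = 5; a_{41} = 0; a_{42} = 3; a_{43} = 1; a_{44} = 4; a_{45} = 1; a_{46} = 6; a_{47} = 4; a_{48} = 4; a_{49} = 0.
The sequence repeats with period 48.

48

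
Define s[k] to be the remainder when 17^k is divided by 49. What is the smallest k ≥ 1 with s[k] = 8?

s[0] = 1, s[1] = 17, s[2] = 44, s[3] = 13, s[4] = 25, s[5] = 33, s[6] = 22, s[7] = 31, s[8] = 37, s[9] = 41, s[10] = 11, s[11] = 40, s[12] = 43, s[13] = 45, s[14] = 30, s[15] = 20, s[16] = 46, s[17] = 47, s[18] = 15, s[19] = 10, s[20] = 23, s[21] = 48, s[22] = 32, s[23] = 5, s[24] = 36, s[25] = 24, s[26] = 16, s[27] = 27, s[28] = 18, s[29] = 12, s[30] = 8, s[31] = 38, s[32] = 9, s[33] = 6, s[34] = 4, s[35] = 19, s[36] = 29, s[37] = 3, s[38] = 2, s[39] = 34, s[40] = 39, s[41] = 26, s[42] = 1.
The sequence repeats with period 42.
The value 8 first appears (with k ≥ 1) at s[30].

30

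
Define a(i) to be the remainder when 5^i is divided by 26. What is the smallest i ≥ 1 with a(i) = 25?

2

Listing terms: a(0) = 1; a(1) = 5; a(2) = 25; a(3) = 21; a(4) = 1.
Since a(4) = a(0) = 1, the sequence is periodic with period 4.
The value 25 first appears (with i ≥ 1) at a(2).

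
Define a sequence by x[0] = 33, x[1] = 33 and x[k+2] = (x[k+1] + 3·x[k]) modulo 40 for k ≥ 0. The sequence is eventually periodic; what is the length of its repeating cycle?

24

Listing terms: x[0] = 33, x[1] = 33, x[2] = 12, x[3] = 31, x[4] = 27, x[5] = 0, x[6] = 1, x[7] = 1, x[8] = 4, x[9] = 7, x[10] = 19, x[11] = 0, x[12] = 17, x[13] = 17, x[14] = 28, x[15] = 39, x[16] = 3, x[17] = 0, x[18] = 9, x[19] = 9, x[20] = 36, x[21] = 23, x[22] = 11, x[23] = 0, x[24] = 33, x[25] = 33.
Since (x[24], x[25]) = (x[0], x[1]) = (33, 33) (two consecutive terms determine the rest), the sequence is periodic with period 24.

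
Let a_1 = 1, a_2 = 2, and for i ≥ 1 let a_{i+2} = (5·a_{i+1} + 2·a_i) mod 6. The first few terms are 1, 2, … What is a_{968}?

Computing terms: a_1 = 1,  a_2 = 2,  a_3 = 0,  a_4 = 4,  a_5 = 2,  a_6 = 0.
Since (a_5, a_6) = (a_2, a_3) = (2, 0) (two consecutive terms determine the rest), the sequence is eventually periodic: after a pre-period of length 1 it cycles with period 3.
For i ≥ 2, a_i depends only on (i - 2) mod 3. (968 - 2) mod 3 = 0, so a_{968} = a_2 = 2.

2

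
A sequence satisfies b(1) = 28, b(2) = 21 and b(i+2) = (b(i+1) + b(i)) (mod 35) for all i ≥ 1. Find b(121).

28

Listing terms: b(1) = 28,  b(2) = 21,  b(3) = 14,  b(4) = 0,  b(5) = 14,  b(6) = 14,  b(7) = 28,  b(8) = 7,  b(9) = 0,  b(10) = 7,  b(11) = 7,  b(12) = 14,  b(13) = 21,  b(14) = 0,  b(15) = 21,  b(16) = 21,  b(17) = 7,  b(18) = 28,  b(19) = 0,  b(20) = 28,  b(21) = 28,  b(22) = 21.
The sequence repeats with period 20.
(121 - 1) mod 20 = 0, so b(121) = b(1) = 28.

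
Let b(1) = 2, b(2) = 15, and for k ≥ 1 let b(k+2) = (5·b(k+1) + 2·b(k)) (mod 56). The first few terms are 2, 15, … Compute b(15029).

43

We have b(1) = 2,  b(2) = 15,  b(3) = 23,  b(4) = 33,  b(5) = 43,  b(6) = 1,  b(7) = 35,  b(8) = 9,  b(9) = 3,  b(10) = 33,  b(11) = 3,  b(12) = 25,  b(13) = 19,  b(14) = 33,  b(15) = 35,  b(16) = 17,  b(17) = 43,  b(18) = 25,  b(19) = 43,  b(20) = 41,  b(21) = 11,  b(22) = 25,  b(23) = 35,  b(24) = 1,  b(25) = 19,  b(26) = 41,  b(27) = 19,  b(28) = 9,  b(29) = 27,  b(30) = 41,  b(31) = 35,  b(32) = 33,  b(33) = 11,  b(34) = 9,  b(35) = 11,  b(36) = 17,  b(37) = 51,  b(38) = 9,  b(39) = 35,  b(40) = 25,  b(41) = 27,  b(42) = 17,  b(43) = 27,  b(44) = 1,  b(45) = 3,  b(46) = 17,  b(47) = 35,  b(48) = 41,  b(49) = 51,  b(50) = 1,  b(51) = 51,  b(52) = 33,  b(53) = 43.
Since (b(52), b(53)) = (b(4), b(5)) = (33, 43) (two consecutive terms determine the rest), the sequence is eventually periodic: after a pre-period of length 3 it cycles with period 48.
For k ≥ 4, b(k) depends only on (k - 4) mod 48. (15029 - 4) mod 48 = 1, so b(15029) = b(5) = 43.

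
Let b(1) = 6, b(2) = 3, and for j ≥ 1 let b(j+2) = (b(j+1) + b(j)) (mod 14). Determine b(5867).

5

Listing terms: b(1) = 6, b(2) = 3, b(3) = 9, b(4) = 12, b(5) = 7, b(6) = 5, b(7) = 12, b(8) = 3, b(9) = 1, b(10) = 4, b(11) = 5, b(12) = 9, b(13) = 0, b(14) = 9, b(15) = 9, b(16) = 4, b(17) = 13, b(18) = 3, b(19) = 2, b(20) = 5, b(21) = 7, b(22) = 12, b(23) = 5, b(24) = 3, b(25) = 8, b(26) = 11, b(27) = 5, b(28) = 2, b(29) = 7, b(30) = 9, b(31) = 2, b(32) = 11, b(33) = 13, b(34) = 10, b(35) = 9, b(36) = 5, b(37) = 0, b(38) = 5, b(39) = 5, b(40) = 10, b(41) = 1, b(42) = 11, b(43) = 12, b(44) = 9, b(45) = 7, b(46) = 2, b(47) = 9, b(48) = 11, b(49) = 6, b(50) = 3.
The sequence repeats with period 48.
So b(5867) = b(1 + ((5867-1) mod 48)) = b(11) = 5.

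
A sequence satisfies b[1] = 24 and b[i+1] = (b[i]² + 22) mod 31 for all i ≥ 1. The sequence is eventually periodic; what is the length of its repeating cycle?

Computing terms: b[1] = 24,  b[2] = 9,  b[3] = 10,  b[4] = 29,  b[5] = 26,  b[6] = 16,  b[7] = 30,  b[8] = 23,  b[9] = 24.
The sequence repeats with period 8.

8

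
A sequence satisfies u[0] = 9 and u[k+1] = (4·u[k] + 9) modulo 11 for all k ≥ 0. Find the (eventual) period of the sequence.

5

Listing terms: u[0] = 9; u[1] = 1; u[2] = 2; u[3] = 6; u[4] = 0; u[5] = 9.
Since u[5] = u[0] = 9, the sequence is periodic with period 5.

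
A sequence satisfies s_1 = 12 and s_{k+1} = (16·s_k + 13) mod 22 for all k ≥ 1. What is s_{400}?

We have s_1 = 12,  s_2 = 7,  s_3 = 15,  s_4 = 11,  s_5 = 13,  s_6 = 1,  s_7 = 7.
Since s_7 = s_2 = 7, the sequence is eventually periodic: after a pre-period of length 1 it cycles with period 5.
For k ≥ 2, s_k depends only on (k - 2) mod 5. (400 - 2) mod 5 = 3, so s_{400} = s_5 = 13.

13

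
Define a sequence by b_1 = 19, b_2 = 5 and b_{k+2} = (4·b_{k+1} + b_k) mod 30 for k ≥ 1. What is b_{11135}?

Computing terms: b_1 = 19, b_2 = 5, b_3 = 9, b_4 = 11, b_5 = 23, b_6 = 13, b_7 = 15, b_8 = 13, b_9 = 7, b_{10} = 11, b_{11} = 21, b_{12} = 5, b_{13} = 11, b_{14} = 19, b_{15} = 27, b_{16} = 7, b_{17} = 25, b_{18} = 17, b_{19} = 3, b_{20} = 29, b_{21} = 29, b_{22} = 25, b_{23} = 9, b_{24} = 1, b_{25} = 13, b_{26} = 23, b_{27} = 15, b_{28} = 23, b_{29} = 17, b_{30} = 1, b_{31} = 21, b_{32} = 25, b_{33} = 1, b_{34} = 29, b_{35} = 27, b_{36} = 17, b_{37} = 5, b_{38} = 7, b_{39} = 3, b_{40} = 19, b_{41} = 19, b_{42} = 5.
Since (b_{41}, b_{42}) = (b_1, b_2) = (19, 5) (two consecutive terms determine the rest), the sequence is periodic with period 40.
(11135 - 1) mod 40 = 14, so b_{11135} = b_{15} = 27.

27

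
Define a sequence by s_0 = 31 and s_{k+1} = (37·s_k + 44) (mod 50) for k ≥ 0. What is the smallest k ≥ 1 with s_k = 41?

Listing terms: s_0 = 31,  s_1 = 41,  s_2 = 11,  s_3 = 1,  s_4 = 31.
Since s_4 = s_0 = 31, the sequence is periodic with period 4.
The value 41 first appears (with k ≥ 1) at s_1.

1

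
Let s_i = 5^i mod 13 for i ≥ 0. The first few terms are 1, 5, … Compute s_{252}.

We have s_0 = 1; s_1 = 5; s_2 = 12; s_3 = 8; s_4 = 1.
Since s_4 = s_0 = 1, the sequence is periodic with period 4.
So s_{252} = s_{0 + ((252-0) mod 4)} = s_0 = 1.

1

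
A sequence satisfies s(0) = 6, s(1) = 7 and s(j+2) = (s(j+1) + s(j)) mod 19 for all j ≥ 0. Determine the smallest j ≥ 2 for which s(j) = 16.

8

s(0) = 6; s(1) = 7; s(2) = 13; s(3) = 1; s(4) = 14; s(5) = 15; s(6) = 10; s(7) = 6; s(8) = 16; s(9) = 3; s(10) = 0; s(11) = 3; s(12) = 3; s(13) = 6; s(14) = 9; s(15) = 15; s(16) = 5; s(17) = 1; s(18) = 6; s(19) = 7.
Since (s(18), s(19)) = (s(0), s(1)) = (6, 7) (two consecutive terms determine the rest), the sequence is periodic with period 18.
The value 16 first appears (with j ≥ 2) at s(8).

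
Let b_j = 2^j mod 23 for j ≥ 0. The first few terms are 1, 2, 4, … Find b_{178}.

4

Listing terms: b_0 = 1; b_1 = 2; b_2 = 4; b_3 = 8; b_4 = 16; b_5 = 9; b_6 = 18; b_7 = 13; b_8 = 3; b_9 = 6; b_{10} = 12; b_{11} = 1.
The sequence repeats with period 11.
(178 - 0) mod 11 = 2, so b_{178} = b_2 = 4.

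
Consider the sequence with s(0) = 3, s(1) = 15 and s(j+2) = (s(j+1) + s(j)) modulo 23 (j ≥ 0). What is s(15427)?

18

Listing terms: s(0) = 3, s(1) = 15, s(2) = 18, s(3) = 10, s(4) = 5, s(5) = 15, s(6) = 20, s(7) = 12, s(8) = 9, s(9) = 21, s(10) = 7, s(11) = 5, s(12) = 12, s(13) = 17, s(14) = 6, s(15) = 0, s(16) = 6, s(17) = 6, s(18) = 12, s(19) = 18, s(20) = 7, s(21) = 2, s(22) = 9, s(23) = 11, s(24) = 20, s(25) = 8, s(26) = 5, s(27) = 13, s(28) = 18, s(29) = 8, s(30) = 3, s(31) = 11, s(32) = 14, s(33) = 2, s(34) = 16, s(35) = 18, s(36) = 11, s(37) = 6, s(38) = 17, s(39) = 0, s(40) = 17, s(41) = 17, s(42) = 11, s(43) = 5, s(44) = 16, s(45) = 21, s(46) = 14, s(47) = 12, s(48) = 3, s(49) = 15.
The sequence repeats with period 48.
So s(15427) = s(0 + ((15427-0) mod 48)) = s(19) = 18.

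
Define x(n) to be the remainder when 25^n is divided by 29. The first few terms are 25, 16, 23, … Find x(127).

Listing terms: x(1) = 25,  x(2) = 16,  x(3) = 23,  x(4) = 24,  x(5) = 20,  x(6) = 7,  x(7) = 1,  x(8) = 25.
Since x(8) = x(1) = 25, the sequence is periodic with period 7.
(127 - 1) mod 7 = 0, so x(127) = x(1) = 25.

25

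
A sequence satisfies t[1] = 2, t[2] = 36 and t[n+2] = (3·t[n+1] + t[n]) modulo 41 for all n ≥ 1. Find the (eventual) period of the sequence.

28

Listing terms: t[1] = 2; t[2] = 36; t[3] = 28; t[4] = 38; t[5] = 19; t[6] = 13; t[7] = 17; t[8] = 23; t[9] = 4; t[10] = 35; t[11] = 27; t[12] = 34; t[13] = 6; t[14] = 11; t[15] = 39; t[16] = 5; t[17] = 13; t[18] = 3; t[19] = 22; t[20] = 28; t[21] = 24; t[22] = 18; t[23] = 37; t[24] = 6; t[25] = 14; t[26] = 7; t[27] = 35; t[28] = 30; t[29] = 2; t[30] = 36.
Since (t[29], t[30]) = (t[1], t[2]) = (2, 36) (two consecutive terms determine the rest), the sequence is periodic with period 28.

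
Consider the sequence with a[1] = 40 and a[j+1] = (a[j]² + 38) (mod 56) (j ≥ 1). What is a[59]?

42

Computing terms: a[1] = 40; a[2] = 14; a[3] = 10; a[4] = 26; a[5] = 42; a[6] = 10.
Since a[6] = a[3] = 10, the sequence is eventually periodic: after a pre-period of length 2 it cycles with period 3.
For j ≥ 3, a[j] depends only on (j - 3) mod 3. (59 - 3) mod 3 = 2, so a[59] = a[5] = 42.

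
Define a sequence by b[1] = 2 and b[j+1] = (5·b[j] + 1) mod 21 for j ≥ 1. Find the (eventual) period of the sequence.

We have b[1] = 2,  b[2] = 11,  b[3] = 14,  b[4] = 8,  b[5] = 20,  b[6] = 17,  b[7] = 2.
Since b[7] = b[1] = 2, the sequence is periodic with period 6.

6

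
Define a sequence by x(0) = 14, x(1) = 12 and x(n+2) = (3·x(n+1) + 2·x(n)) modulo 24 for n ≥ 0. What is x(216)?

We have x(0) = 14; x(1) = 12; x(2) = 16; x(3) = 0; x(4) = 8; x(5) = 0; x(6) = 16; x(7) = 0.
Since (x(6), x(7)) = (x(2), x(3)) = (16, 0) (two consecutive terms determine the rest), the sequence is eventually periodic: after a pre-period of length 2 it cycles with period 4.
For n ≥ 2, x(n) depends only on (n - 2) mod 4. (216 - 2) mod 4 = 2, so x(216) = x(4) = 8.

8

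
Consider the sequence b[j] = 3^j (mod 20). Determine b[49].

3

We have b[0] = 1,  b[1] = 3,  b[2] = 9,  b[3] = 7,  b[4] = 1.
Since b[4] = b[0] = 1, the sequence is periodic with period 4.
(49 - 0) mod 4 = 1, so b[49] = b[1] = 3.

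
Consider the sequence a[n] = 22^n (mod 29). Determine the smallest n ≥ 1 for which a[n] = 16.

We have a[0] = 1; a[1] = 22; a[2] = 20; a[3] = 5; a[4] = 23; a[5] = 13; a[6] = 25; a[7] = 28; a[8] = 7; a[9] = 9; a[10] = 24; a[11] = 6; a[12] = 16; a[13] = 4; a[14] = 1.
Since a[14] = a[0] = 1, the sequence is periodic with period 14.
The value 16 first appears (with n ≥ 1) at a[12].

12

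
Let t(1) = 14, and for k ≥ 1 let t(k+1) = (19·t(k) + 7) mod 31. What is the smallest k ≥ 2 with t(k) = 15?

5

t(1) = 14, t(2) = 25, t(3) = 17, t(4) = 20, t(5) = 15, t(6) = 13, t(7) = 6, t(8) = 28, t(9) = 12, t(10) = 18, t(11) = 8, t(12) = 4, t(13) = 21, t(14) = 3, t(15) = 2, t(16) = 14.
Since t(16) = t(1) = 14, the sequence is periodic with period 15.
The value 15 first appears (with k ≥ 2) at t(5).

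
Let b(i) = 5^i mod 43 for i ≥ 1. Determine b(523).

We have b(1) = 5,  b(2) = 25,  b(3) = 39,  b(4) = 23,  b(5) = 29,  b(6) = 16,  b(7) = 37,  b(8) = 13,  b(9) = 22,  b(10) = 24,  b(11) = 34,  b(12) = 41,  b(13) = 33,  b(14) = 36,  b(15) = 8,  b(16) = 40,  b(17) = 28,  b(18) = 11,  b(19) = 12,  b(20) = 17,  b(21) = 42,  b(22) = 38,  b(23) = 18,  b(24) = 4,  b(25) = 20,  b(26) = 14,  b(27) = 27,  b(28) = 6,  b(29) = 30,  b(30) = 21,  b(31) = 19,  b(32) = 9,  b(33) = 2,  b(34) = 10,  b(35) = 7,  b(36) = 35,  b(37) = 3,  b(38) = 15,  b(39) = 32,  b(40) = 31,  b(41) = 26,  b(42) = 1,  b(43) = 5.
Since b(43) = b(1) = 5, the sequence is periodic with period 42.
So b(523) = b(1 + ((523-1) mod 42)) = b(19) = 12.

12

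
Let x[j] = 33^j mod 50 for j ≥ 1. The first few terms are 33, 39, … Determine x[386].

19

Computing terms: x[1] = 33; x[2] = 39; x[3] = 37; x[4] = 21; x[5] = 43; x[6] = 19; x[7] = 27; x[8] = 41; x[9] = 3; x[10] = 49; x[11] = 17; x[12] = 11; x[13] = 13; x[14] = 29; x[15] = 7; x[16] = 31; x[17] = 23; x[18] = 9; x[19] = 47; x[20] = 1; x[21] = 33.
The sequence repeats with period 20.
(386 - 1) mod 20 = 5, so x[386] = x[6] = 19.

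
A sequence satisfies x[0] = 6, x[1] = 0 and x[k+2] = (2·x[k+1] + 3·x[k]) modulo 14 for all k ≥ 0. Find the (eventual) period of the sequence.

x[0] = 6,  x[1] = 0,  x[2] = 4,  x[3] = 8,  x[4] = 0,  x[5] = 10,  x[6] = 6,  x[7] = 0.
Since (x[6], x[7]) = (x[0], x[1]) = (6, 0) (two consecutive terms determine the rest), the sequence is periodic with period 6.

6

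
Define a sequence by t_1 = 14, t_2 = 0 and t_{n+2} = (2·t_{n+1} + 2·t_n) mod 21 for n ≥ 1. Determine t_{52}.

14

Computing terms: t_1 = 14; t_2 = 0; t_3 = 7; t_4 = 14; t_5 = 0.
The sequence repeats with period 3.
So t_{52} = t_{1 + ((52-1) mod 3)} = t_1 = 14.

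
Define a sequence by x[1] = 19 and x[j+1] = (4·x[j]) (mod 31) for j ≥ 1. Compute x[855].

28

Listing terms: x[1] = 19; x[2] = 14; x[3] = 25; x[4] = 7; x[5] = 28; x[6] = 19.
Since x[6] = x[1] = 19, the sequence is periodic with period 5.
(855 - 1) mod 5 = 4, so x[855] = x[5] = 28.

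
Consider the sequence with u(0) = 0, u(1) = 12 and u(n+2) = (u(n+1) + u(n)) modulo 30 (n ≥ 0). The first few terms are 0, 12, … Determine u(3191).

Computing terms: u(0) = 0,  u(1) = 12,  u(2) = 12,  u(3) = 24,  u(4) = 6,  u(5) = 0,  u(6) = 6,  u(7) = 6,  u(8) = 12,  u(9) = 18,  u(10) = 0,  u(11) = 18,  u(12) = 18,  u(13) = 6,  u(14) = 24,  u(15) = 0,  u(16) = 24,  u(17) = 24,  u(18) = 18,  u(19) = 12,  u(20) = 0,  u(21) = 12.
Since (u(20), u(21)) = (u(0), u(1)) = (0, 12) (two consecutive terms determine the rest), the sequence is periodic with period 20.
So u(3191) = u(0 + ((3191-0) mod 20)) = u(11) = 18.

18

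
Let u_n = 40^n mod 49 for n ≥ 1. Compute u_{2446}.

Listing terms: u_1 = 40, u_2 = 32, u_3 = 6, u_4 = 44, u_5 = 45, u_6 = 36, u_7 = 19, u_8 = 25, u_9 = 20, u_{10} = 16, u_{11} = 3, u_{12} = 22, u_{13} = 47, u_{14} = 18, u_{15} = 34, u_{16} = 37, u_{17} = 10, u_{18} = 8, u_{19} = 26, u_{20} = 11, u_{21} = 48, u_{22} = 9, u_{23} = 17, u_{24} = 43, u_{25} = 5, u_{26} = 4, u_{27} = 13, u_{28} = 30, u_{29} = 24, u_{30} = 29, u_{31} = 33, u_{32} = 46, u_{33} = 27, u_{34} = 2, u_{35} = 31, u_{36} = 15, u_{37} = 12, u_{38} = 39, u_{39} = 41, u_{40} = 23, u_{41} = 38, u_{42} = 1, u_{43} = 40.
The sequence repeats with period 42.
So u_{2446} = u_{1 + ((2446-1) mod 42)} = u_{10} = 16.

16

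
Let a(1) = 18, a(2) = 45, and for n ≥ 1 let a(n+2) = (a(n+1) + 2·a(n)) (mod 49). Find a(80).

a(1) = 18,  a(2) = 45,  a(3) = 32,  a(4) = 24,  a(5) = 39,  a(6) = 38,  a(7) = 18,  a(8) = 45.
Since (a(7), a(8)) = (a(1), a(2)) = (18, 45) (two consecutive terms determine the rest), the sequence is periodic with period 6.
So a(80) = a(1 + ((80-1) mod 6)) = a(2) = 45.

45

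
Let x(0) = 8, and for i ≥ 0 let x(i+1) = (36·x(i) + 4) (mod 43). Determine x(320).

24

We have x(0) = 8, x(1) = 34, x(2) = 24, x(3) = 8.
Since x(3) = x(0) = 8, the sequence is periodic with period 3.
(320 - 0) mod 3 = 2, so x(320) = x(2) = 24.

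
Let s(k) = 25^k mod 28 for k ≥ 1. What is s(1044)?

1

Listing terms: s(1) = 25; s(2) = 9; s(3) = 1; s(4) = 25.
The sequence repeats with period 3.
So s(1044) = s(1 + ((1044-1) mod 3)) = s(3) = 1.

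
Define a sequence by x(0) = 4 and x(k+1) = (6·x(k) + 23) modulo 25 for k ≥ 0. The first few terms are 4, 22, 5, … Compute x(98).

13

We have x(0) = 4; x(1) = 22; x(2) = 5; x(3) = 3; x(4) = 16; x(5) = 19; x(6) = 12; x(7) = 20; x(8) = 18; x(9) = 6; x(10) = 9; x(11) = 2; x(12) = 10; x(13) = 8; x(14) = 21; x(15) = 24; x(16) = 17; x(17) = 0; x(18) = 23; x(19) = 11; x(20) = 14; x(21) = 7; x(22) = 15; x(23) = 13; x(24) = 1; x(25) = 4.
The sequence repeats with period 25.
So x(98) = x(0 + ((98-0) mod 25)) = x(23) = 13.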